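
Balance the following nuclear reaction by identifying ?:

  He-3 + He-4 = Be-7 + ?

Conserve mass number: 3 + 4 = 7 + A, so A = 0.
Conserve atomic number: 2 + 2 = 4 + Z, so Z = 0.
A = 0 and Z = 0 is γ — a gamma ray.

gamma ray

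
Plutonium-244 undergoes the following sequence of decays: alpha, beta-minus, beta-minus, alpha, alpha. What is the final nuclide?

Start: (A, Z) = (244, 94).
After α: (240, 92).
After β⁻: (240, 93).
After β⁻: (240, 94).
After α: (236, 92).
After α: (232, 90).
Z = 90 is thorium.

Th-232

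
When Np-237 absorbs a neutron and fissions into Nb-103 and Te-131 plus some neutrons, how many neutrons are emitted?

4

Conserve mass number: 238 = 103 + 131 + k, so k = 238 − 234 = 4.
Check atomic number: 93 = 41 + 52 + 0 = 93. ✓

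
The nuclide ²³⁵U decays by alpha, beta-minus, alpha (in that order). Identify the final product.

Start: (A, Z) = (235, 92).
After α: (231, 90).
After β⁻: (231, 91).
After α: (227, 89).
Z = 89 is actinium.

Ac-227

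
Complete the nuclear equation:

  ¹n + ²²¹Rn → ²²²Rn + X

gamma ray

Conserve mass number: 1 + 221 = 222 + A, so A = 0.
Conserve atomic number: 0 + 86 = 86 + Z, so Z = 0.
A = 0 and Z = 0 is γ — a gamma ray.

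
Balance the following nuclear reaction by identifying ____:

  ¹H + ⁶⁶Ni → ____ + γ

Conserve mass number: 1 + 66 = A + 0, so A = 67.
Conserve atomic number: 1 + 28 = Z + 0, so Z = 29.
Z = 29 is copper, so the species is ⁶⁷Cu.

Cu-67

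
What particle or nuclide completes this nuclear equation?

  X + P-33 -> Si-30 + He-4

Conserve mass number: A + 33 = 30 + 4, so A = 1.
Conserve atomic number: Z + 15 = 14 + 2, so Z = 1.
A = 1 and Z = 1 is H-1 — a proton.

proton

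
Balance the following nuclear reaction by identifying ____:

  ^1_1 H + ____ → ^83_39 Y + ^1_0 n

Sr-83

Conserve mass number: 1 + A = 83 + 1, so A = 83.
Conserve atomic number: 1 + Z = 39 + 0, so Z = 38.
Z = 38 is strontium, so the species is ^83_38 Sr.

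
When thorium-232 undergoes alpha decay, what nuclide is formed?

Ra-228

Alpha decay: mass number changes by -4, atomic number by -2.
A: 232 − 4 = 228; Z: 90 − 2 = 88.
Z = 88 is radium, so the daughter is radium-228.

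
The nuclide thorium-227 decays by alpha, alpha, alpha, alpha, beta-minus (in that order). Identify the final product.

Start: (A, Z) = (227, 90).
After α: (223, 88).
After α: (219, 86).
After α: (215, 84).
After α: (211, 82).
After β⁻: (211, 83).
Z = 83 is bismuth.

Bi-211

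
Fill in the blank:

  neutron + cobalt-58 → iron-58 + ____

proton

Conserve mass number: 1 + 58 = 58 + A, so A = 1.
Conserve atomic number: 0 + 27 = 26 + Z, so Z = 1.
A = 1 and Z = 1 is hydrogen-1 — a proton.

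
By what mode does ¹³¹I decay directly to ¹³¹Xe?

ΔA = 131 − 131 = 0; ΔZ = 54 − 53 = +1.
A is unchanged and Z rises by 1 — a neutron has become a proton (β⁻ decay).

beta-minus decay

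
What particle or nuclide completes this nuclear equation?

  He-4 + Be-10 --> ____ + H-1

Conserve mass number: 4 + 10 = A + 1, so A = 13.
Conserve atomic number: 2 + 4 = Z + 1, so Z = 5.
Z = 5 is boron, so the species is B-13.

B-13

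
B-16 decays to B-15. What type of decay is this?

ΔA = 15 − 16 = -1; ΔZ = 5 − 5 = +0.
A drops by 1 with Z unchanged — a neutron was emitted.

neutron emission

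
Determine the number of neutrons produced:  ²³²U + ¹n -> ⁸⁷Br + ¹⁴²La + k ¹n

Conserve mass number: 233 = 87 + 142 + k, so k = 233 − 229 = 4.
Check atomic number: 92 = 35 + 57 + 0 = 92. ✓

4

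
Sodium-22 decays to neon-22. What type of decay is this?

ΔA = 22 − 22 = 0; ΔZ = 10 − 11 = -1.
A is unchanged and Z drops by 1 — a proton has become a neutron (β⁺ emission or electron capture).

beta-plus decay or electron capture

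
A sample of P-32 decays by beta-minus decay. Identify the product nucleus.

S-32

Beta-minus decay: mass number changes by +0, atomic number by +1.
A: 32 = 32; Z: 15 + 1 = 16.
Z = 16 is sulfur, so the daughter is S-32.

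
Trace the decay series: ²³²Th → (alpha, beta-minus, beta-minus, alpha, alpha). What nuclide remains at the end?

Rn-220

Start: (A, Z) = (232, 90).
After α: (228, 88).
After β⁻: (228, 89).
After β⁻: (228, 90).
After α: (224, 88).
After α: (220, 86).
Z = 86 is radon.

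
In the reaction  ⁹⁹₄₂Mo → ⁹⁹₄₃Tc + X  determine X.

beta-minus particle

Conserve mass number: 99 = 99 + A, so A = 0.
Conserve atomic number: 42 = 43 + Z, so Z = -1.
A = 0 and Z = -1 is ⁰₋₁e — a beta-minus particle.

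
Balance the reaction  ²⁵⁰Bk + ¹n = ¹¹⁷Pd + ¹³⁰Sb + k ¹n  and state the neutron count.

4

Conserve mass number: 251 = 117 + 130 + k, so k = 251 − 247 = 4.
Check atomic number: 97 = 46 + 51 + 0 = 97. ✓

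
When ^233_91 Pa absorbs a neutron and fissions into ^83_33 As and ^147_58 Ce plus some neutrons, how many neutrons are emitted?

Conserve mass number: 234 = 83 + 147 + k, so k = 234 − 230 = 4.
Check atomic number: 91 = 33 + 58 + 0 = 91. ✓

4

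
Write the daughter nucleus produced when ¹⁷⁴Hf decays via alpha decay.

Alpha decay: mass number changes by -4, atomic number by -2.
A: 174 − 4 = 170; Z: 72 − 2 = 70.
Z = 70 is ytterbium, so the daughter is ¹⁷⁰Yb.

Yb-170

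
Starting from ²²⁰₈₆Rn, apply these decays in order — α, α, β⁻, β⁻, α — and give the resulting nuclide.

Start: (A, Z) = (220, 86).
After α: (216, 84).
After α: (212, 82).
After β⁻: (212, 83).
After β⁻: (212, 84).
After α: (208, 82).
Z = 82 is lead.

Pb-208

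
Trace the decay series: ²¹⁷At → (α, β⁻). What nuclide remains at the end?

Po-213

Start: (A, Z) = (217, 85).
After α: (213, 83).
After β⁻: (213, 84).
Z = 84 is polonium.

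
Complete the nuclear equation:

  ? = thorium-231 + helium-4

Conserve mass number: A = 231 + 4, so A = 235.
Conserve atomic number: Z = 90 + 2, so Z = 92.
Z = 92 is uranium, so the species is uranium-235.

U-235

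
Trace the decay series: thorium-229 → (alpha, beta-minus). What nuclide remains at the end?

Start: (A, Z) = (229, 90).
After α: (225, 88).
After β⁻: (225, 89).
Z = 89 is actinium.

Ac-225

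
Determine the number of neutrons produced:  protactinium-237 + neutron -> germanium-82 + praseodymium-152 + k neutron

4

Conserve mass number: 238 = 82 + 152 + k, so k = 238 − 234 = 4.
Check atomic number: 91 = 32 + 59 + 0 = 91. ✓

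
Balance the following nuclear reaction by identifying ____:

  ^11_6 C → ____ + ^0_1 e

B-11

Conserve mass number: 11 = A + 0, so A = 11.
Conserve atomic number: 6 = Z + 1, so Z = 5.
Z = 5 is boron, so the species is ^11_5 B.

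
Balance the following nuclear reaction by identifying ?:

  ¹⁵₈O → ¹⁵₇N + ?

positron

Conserve mass number: 15 = 15 + A, so A = 0.
Conserve atomic number: 8 = 7 + Z, so Z = 1.
A = 0 and Z = 1 is ⁰₁e — a positron.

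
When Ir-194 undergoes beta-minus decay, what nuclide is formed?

Beta-minus decay: mass number changes by +0, atomic number by +1.
A: 194 = 194; Z: 77 + 1 = 78.
Z = 78 is platinum, so the daughter is Pt-194.

Pt-194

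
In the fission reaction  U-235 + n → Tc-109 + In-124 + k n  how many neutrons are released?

Conserve mass number: 236 = 109 + 124 + k, so k = 236 − 233 = 3.
Check atomic number: 92 = 43 + 49 + 0 = 92. ✓

3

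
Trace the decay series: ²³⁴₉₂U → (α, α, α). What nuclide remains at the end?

Rn-222

Start: (A, Z) = (234, 92).
After α: (230, 90).
After α: (226, 88).
After α: (222, 86).
Z = 86 is radon.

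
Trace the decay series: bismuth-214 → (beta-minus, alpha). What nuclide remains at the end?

Start: (A, Z) = (214, 83).
After β⁻: (214, 84).
After α: (210, 82).
Z = 82 is lead.

Pb-210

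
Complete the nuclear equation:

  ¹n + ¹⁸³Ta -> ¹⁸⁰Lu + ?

alpha particle

Conserve mass number: 1 + 183 = 180 + A, so A = 4.
Conserve atomic number: 0 + 73 = 71 + Z, so Z = 2.
A = 4 and Z = 2 is ⁴He — an alpha particle.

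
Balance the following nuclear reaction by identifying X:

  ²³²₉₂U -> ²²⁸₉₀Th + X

alpha particle

Conserve mass number: 232 = 228 + A, so A = 4.
Conserve atomic number: 92 = 90 + Z, so Z = 2.
A = 4 and Z = 2 is ⁴₂He — an alpha particle.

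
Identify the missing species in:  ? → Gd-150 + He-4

Dy-154

Conserve mass number: A = 150 + 4, so A = 154.
Conserve atomic number: Z = 64 + 2, so Z = 66.
Z = 66 is dysprosium, so the species is Dy-154.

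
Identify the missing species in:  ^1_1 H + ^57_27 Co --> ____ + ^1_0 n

Conserve mass number: 1 + 57 = A + 1, so A = 57.
Conserve atomic number: 1 + 27 = Z + 0, so Z = 28.
Z = 28 is nickel, so the species is ^57_28 Ni.

Ni-57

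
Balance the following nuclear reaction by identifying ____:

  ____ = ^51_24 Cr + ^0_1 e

Conserve mass number: A = 51 + 0, so A = 51.
Conserve atomic number: Z = 24 + 1, so Z = 25.
Z = 25 is manganese, so the species is ^51_25 Mn.

Mn-51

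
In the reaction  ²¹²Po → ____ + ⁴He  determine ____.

Conserve mass number: 212 = A + 4, so A = 208.
Conserve atomic number: 84 = Z + 2, so Z = 82.
Z = 82 is lead, so the species is ²⁰⁸Pb.

Pb-208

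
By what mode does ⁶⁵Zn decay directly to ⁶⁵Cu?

ΔA = 65 − 65 = 0; ΔZ = 29 − 30 = -1.
A is unchanged and Z drops by 1 — a proton has become a neutron (β⁺ emission or electron capture).

beta-plus decay or electron capture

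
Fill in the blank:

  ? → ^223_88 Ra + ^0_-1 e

Conserve mass number: A = 223 + 0, so A = 223.
Conserve atomic number: Z = 88 − 1, so Z = 87.
Z = 87 is francium, so the species is ^223_87 Fr.

Fr-223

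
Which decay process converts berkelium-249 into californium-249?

beta-minus decay

ΔA = 249 − 249 = 0; ΔZ = 98 − 97 = +1.
A is unchanged and Z rises by 1 — a neutron has become a proton (β⁻ decay).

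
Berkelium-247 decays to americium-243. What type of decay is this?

alpha decay

ΔA = 243 − 247 = -4; ΔZ = 95 − 97 = -2.
A drops by 4 and Z drops by 2 — the signature of alpha emission.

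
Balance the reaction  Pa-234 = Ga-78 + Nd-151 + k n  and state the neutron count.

5

Conserve mass number: 234 = 78 + 151 + k, so k = 234 − 229 = 5.
Check atomic number: 91 = 31 + 60 + 0 = 91. ✓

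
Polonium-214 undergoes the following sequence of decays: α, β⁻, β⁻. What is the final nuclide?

Start: (A, Z) = (214, 84).
After α: (210, 82).
After β⁻: (210, 83).
After β⁻: (210, 84).
Z = 84 is polonium.

Po-210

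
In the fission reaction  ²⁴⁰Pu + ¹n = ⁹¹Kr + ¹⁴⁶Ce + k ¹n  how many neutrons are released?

4

Conserve mass number: 241 = 91 + 146 + k, so k = 241 − 237 = 4.
Check atomic number: 94 = 36 + 58 + 0 = 94. ✓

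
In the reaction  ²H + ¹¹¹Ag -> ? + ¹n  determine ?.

Cd-112

Conserve mass number: 2 + 111 = A + 1, so A = 112.
Conserve atomic number: 1 + 47 = Z + 0, so Z = 48.
Z = 48 is cadmium, so the species is ¹¹²Cd.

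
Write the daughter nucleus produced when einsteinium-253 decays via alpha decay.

Bk-249

Alpha decay: mass number changes by -4, atomic number by -2.
A: 253 − 4 = 249; Z: 99 − 2 = 97.
Z = 97 is berkelium, so the daughter is berkelium-249.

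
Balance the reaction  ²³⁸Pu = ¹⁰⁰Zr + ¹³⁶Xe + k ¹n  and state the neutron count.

Conserve mass number: 238 = 100 + 136 + k, so k = 238 − 236 = 2.
Check atomic number: 94 = 40 + 54 + 0 = 94. ✓

2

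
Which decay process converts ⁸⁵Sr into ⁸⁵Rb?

beta-plus decay or electron capture

ΔA = 85 − 85 = 0; ΔZ = 37 − 38 = -1.
A is unchanged and Z drops by 1 — a proton has become a neutron (β⁺ emission or electron capture).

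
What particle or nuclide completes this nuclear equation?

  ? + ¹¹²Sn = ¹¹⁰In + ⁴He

Conserve mass number: A + 112 = 110 + 4, so A = 2.
Conserve atomic number: Z + 50 = 49 + 2, so Z = 1.
A = 2 and Z = 1 is ²H — a deuteron.

deuteron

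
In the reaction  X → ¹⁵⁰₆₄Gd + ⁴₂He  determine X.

Dy-154

Conserve mass number: A = 150 + 4, so A = 154.
Conserve atomic number: Z = 64 + 2, so Z = 66.
Z = 66 is dysprosium, so the species is ¹⁵⁴₆₆Dy.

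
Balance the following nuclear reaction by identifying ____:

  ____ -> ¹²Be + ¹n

Conserve mass number: A = 12 + 1, so A = 13.
Conserve atomic number: Z = 4 + 0, so Z = 4.
Z = 4 is beryllium, so the species is ¹³Be.

Be-13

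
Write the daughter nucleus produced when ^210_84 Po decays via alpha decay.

Alpha decay: mass number changes by -4, atomic number by -2.
A: 210 − 4 = 206; Z: 84 − 2 = 82.
Z = 82 is lead, so the daughter is ^206_82 Pb.

Pb-206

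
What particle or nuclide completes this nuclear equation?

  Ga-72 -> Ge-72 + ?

Conserve mass number: 72 = 72 + A, so A = 0.
Conserve atomic number: 31 = 32 + Z, so Z = -1.
A = 0 and Z = -1 is e⁻ — a beta-minus particle.

beta-minus particle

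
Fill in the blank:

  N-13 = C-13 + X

Conserve mass number: 13 = 13 + A, so A = 0.
Conserve atomic number: 7 = 6 + Z, so Z = 1.
A = 0 and Z = 1 is e⁺ — a positron.

positron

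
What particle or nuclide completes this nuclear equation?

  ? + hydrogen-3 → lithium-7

alpha particle

Conserve mass number: A + 3 = 7, so A = 4.
Conserve atomic number: Z + 1 = 3, so Z = 2.
A = 4 and Z = 2 is helium-4 — an alpha particle.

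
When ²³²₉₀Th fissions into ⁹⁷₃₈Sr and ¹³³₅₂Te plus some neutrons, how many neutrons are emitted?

2

Conserve mass number: 232 = 97 + 133 + k, so k = 232 − 230 = 2.
Check atomic number: 90 = 38 + 52 + 0 = 90. ✓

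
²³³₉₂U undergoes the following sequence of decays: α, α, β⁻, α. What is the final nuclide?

Start: (A, Z) = (233, 92).
After α: (229, 90).
After α: (225, 88).
After β⁻: (225, 89).
After α: (221, 87).
Z = 87 is francium.

Fr-221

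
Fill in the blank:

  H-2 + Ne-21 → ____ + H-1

Conserve mass number: 2 + 21 = A + 1, so A = 22.
Conserve atomic number: 1 + 10 = Z + 1, so Z = 10.
Z = 10 is neon, so the species is Ne-22.

Ne-22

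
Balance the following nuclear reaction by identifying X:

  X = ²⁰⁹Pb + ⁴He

Conserve mass number: A = 209 + 4, so A = 213.
Conserve atomic number: Z = 82 + 2, so Z = 84.
Z = 84 is polonium, so the species is ²¹³Po.

Po-213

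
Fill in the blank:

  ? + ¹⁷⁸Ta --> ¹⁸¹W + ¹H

Conserve mass number: A + 178 = 181 + 1, so A = 4.
Conserve atomic number: Z + 73 = 74 + 1, so Z = 2.
A = 4 and Z = 2 is ⁴He — an alpha particle.

alpha particle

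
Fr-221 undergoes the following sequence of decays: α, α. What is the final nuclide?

Bi-213

Start: (A, Z) = (221, 87).
After α: (217, 85).
After α: (213, 83).
Z = 83 is bismuth.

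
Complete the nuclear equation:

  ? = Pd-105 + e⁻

Conserve mass number: A = 105 + 0, so A = 105.
Conserve atomic number: Z = 46 − 1, so Z = 45.
Z = 45 is rhodium, so the species is Rh-105.

Rh-105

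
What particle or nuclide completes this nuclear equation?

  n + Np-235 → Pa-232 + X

alpha particle

Conserve mass number: 1 + 235 = 232 + A, so A = 4.
Conserve atomic number: 0 + 93 = 91 + Z, so Z = 2.
A = 4 and Z = 2 is He-4 — an alpha particle.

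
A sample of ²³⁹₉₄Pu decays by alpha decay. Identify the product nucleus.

U-235

Alpha decay: mass number changes by -4, atomic number by -2.
A: 239 − 4 = 235; Z: 94 − 2 = 92.
Z = 92 is uranium, so the daughter is ²³⁵₉₂U.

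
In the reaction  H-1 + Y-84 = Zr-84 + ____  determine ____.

neutron

Conserve mass number: 1 + 84 = 84 + A, so A = 1.
Conserve atomic number: 1 + 39 = 40 + Z, so Z = 0.
A = 1 and Z = 0 is n — a neutron.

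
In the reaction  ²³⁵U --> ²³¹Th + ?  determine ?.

alpha particle

Conserve mass number: 235 = 231 + A, so A = 4.
Conserve atomic number: 92 = 90 + Z, so Z = 2.
A = 4 and Z = 2 is ⁴He — an alpha particle.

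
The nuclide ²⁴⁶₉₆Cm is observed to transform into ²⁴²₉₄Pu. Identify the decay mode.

alpha decay

ΔA = 242 − 246 = -4; ΔZ = 94 − 96 = -2.
A drops by 4 and Z drops by 2 — the signature of alpha emission.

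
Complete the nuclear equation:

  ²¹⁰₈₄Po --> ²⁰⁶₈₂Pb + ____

alpha particle

Conserve mass number: 210 = 206 + A, so A = 4.
Conserve atomic number: 84 = 82 + Z, so Z = 2.
A = 4 and Z = 2 is ⁴₂He — an alpha particle.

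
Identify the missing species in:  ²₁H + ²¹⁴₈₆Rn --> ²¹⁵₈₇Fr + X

Conserve mass number: 2 + 214 = 215 + A, so A = 1.
Conserve atomic number: 1 + 86 = 87 + Z, so Z = 0.
A = 1 and Z = 0 is ¹₀n — a neutron.

neutron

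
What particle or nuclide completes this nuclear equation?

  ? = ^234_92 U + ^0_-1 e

Pa-234

Conserve mass number: A = 234 + 0, so A = 234.
Conserve atomic number: Z = 92 − 1, so Z = 91.
Z = 91 is protactinium, so the species is ^234_91 Pa.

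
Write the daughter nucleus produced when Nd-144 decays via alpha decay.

Ce-140

Alpha decay: mass number changes by -4, atomic number by -2.
A: 144 − 4 = 140; Z: 60 − 2 = 58.
Z = 58 is cerium, so the daughter is Ce-140.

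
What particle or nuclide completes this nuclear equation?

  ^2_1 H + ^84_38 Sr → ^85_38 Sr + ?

Conserve mass number: 2 + 84 = 85 + A, so A = 1.
Conserve atomic number: 1 + 38 = 38 + Z, so Z = 1.
A = 1 and Z = 1 is ^1_1 H — a proton.

proton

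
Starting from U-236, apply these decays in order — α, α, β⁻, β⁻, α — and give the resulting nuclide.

Ra-224

Start: (A, Z) = (236, 92).
After α: (232, 90).
After α: (228, 88).
After β⁻: (228, 89).
After β⁻: (228, 90).
After α: (224, 88).
Z = 88 is radium.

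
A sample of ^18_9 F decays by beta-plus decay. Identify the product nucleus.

O-18

Beta-plus decay: mass number changes by +0, atomic number by -1.
A: 18 = 18; Z: 9 − 1 = 8.
Z = 8 is oxygen, so the daughter is ^18_8 O.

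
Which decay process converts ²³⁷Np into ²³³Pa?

ΔA = 233 − 237 = -4; ΔZ = 91 − 93 = -2.
A drops by 4 and Z drops by 2 — the signature of alpha emission.

alpha decay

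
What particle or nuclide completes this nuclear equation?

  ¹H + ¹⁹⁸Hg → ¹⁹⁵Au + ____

alpha particle

Conserve mass number: 1 + 198 = 195 + A, so A = 4.
Conserve atomic number: 1 + 80 = 79 + Z, so Z = 2.
A = 4 and Z = 2 is ⁴He — an alpha particle.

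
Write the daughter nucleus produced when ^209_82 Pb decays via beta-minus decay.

Bi-209

Beta-minus decay: mass number changes by +0, atomic number by +1.
A: 209 = 209; Z: 82 + 1 = 83.
Z = 83 is bismuth, so the daughter is ^209_83 Bi.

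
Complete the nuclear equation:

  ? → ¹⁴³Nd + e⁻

Conserve mass number: A = 143 + 0, so A = 143.
Conserve atomic number: Z = 60 − 1, so Z = 59.
Z = 59 is praseodymium, so the species is ¹⁴³Pr.

Pr-143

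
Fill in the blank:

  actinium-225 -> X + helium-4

Conserve mass number: 225 = A + 4, so A = 221.
Conserve atomic number: 89 = Z + 2, so Z = 87.
Z = 87 is francium, so the species is francium-221.

Fr-221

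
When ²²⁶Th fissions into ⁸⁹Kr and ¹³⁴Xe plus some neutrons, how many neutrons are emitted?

3

Conserve mass number: 226 = 89 + 134 + k, so k = 226 − 223 = 3.
Check atomic number: 90 = 36 + 54 + 0 = 90. ✓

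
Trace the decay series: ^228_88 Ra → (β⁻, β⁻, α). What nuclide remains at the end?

Ra-224

Start: (A, Z) = (228, 88).
After β⁻: (228, 89).
After β⁻: (228, 90).
After α: (224, 88).
Z = 88 is radium.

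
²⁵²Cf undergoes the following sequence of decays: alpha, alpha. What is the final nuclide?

Pu-244

Start: (A, Z) = (252, 98).
After α: (248, 96).
After α: (244, 94).
Z = 94 is plutonium.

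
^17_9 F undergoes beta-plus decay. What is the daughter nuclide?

Beta-plus decay: mass number changes by +0, atomic number by -1.
A: 17 = 17; Z: 9 − 1 = 8.
Z = 8 is oxygen, so the daughter is ^17_8 O.

O-17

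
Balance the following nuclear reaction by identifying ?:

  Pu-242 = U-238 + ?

alpha particle

Conserve mass number: 242 = 238 + A, so A = 4.
Conserve atomic number: 94 = 92 + Z, so Z = 2.
A = 4 and Z = 2 is He-4 — an alpha particle.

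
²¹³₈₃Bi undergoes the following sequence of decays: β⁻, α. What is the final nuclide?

Pb-209

Start: (A, Z) = (213, 83).
After β⁻: (213, 84).
After α: (209, 82).
Z = 82 is lead.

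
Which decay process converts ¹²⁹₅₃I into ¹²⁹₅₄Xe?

beta-minus decay

ΔA = 129 − 129 = 0; ΔZ = 54 − 53 = +1.
A is unchanged and Z rises by 1 — a neutron has become a proton (β⁻ decay).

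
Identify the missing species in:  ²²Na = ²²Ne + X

positron

Conserve mass number: 22 = 22 + A, so A = 0.
Conserve atomic number: 11 = 10 + Z, so Z = 1.
A = 0 and Z = 1 is e⁺ — a positron.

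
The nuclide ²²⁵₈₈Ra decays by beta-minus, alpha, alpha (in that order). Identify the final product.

At-217

Start: (A, Z) = (225, 88).
After β⁻: (225, 89).
After α: (221, 87).
After α: (217, 85).
Z = 85 is astatine.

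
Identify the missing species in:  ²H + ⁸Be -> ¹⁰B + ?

gamma ray

Conserve mass number: 2 + 8 = 10 + A, so A = 0.
Conserve atomic number: 1 + 4 = 5 + Z, so Z = 0.
A = 0 and Z = 0 is γ — a gamma ray.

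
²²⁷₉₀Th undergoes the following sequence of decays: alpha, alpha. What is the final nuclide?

Start: (A, Z) = (227, 90).
After α: (223, 88).
After α: (219, 86).
Z = 86 is radon.

Rn-219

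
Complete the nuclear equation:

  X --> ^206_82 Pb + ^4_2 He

Po-210

Conserve mass number: A = 206 + 4, so A = 210.
Conserve atomic number: Z = 82 + 2, so Z = 84.
Z = 84 is polonium, so the species is ^210_84 Po.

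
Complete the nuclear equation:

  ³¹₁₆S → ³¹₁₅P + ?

Conserve mass number: 31 = 31 + A, so A = 0.
Conserve atomic number: 16 = 15 + Z, so Z = 1.
A = 0 and Z = 1 is ⁰₁e — a positron.

positron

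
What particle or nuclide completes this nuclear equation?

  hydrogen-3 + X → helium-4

Conserve mass number: 3 + A = 4, so A = 1.
Conserve atomic number: 1 + Z = 2, so Z = 1.
A = 1 and Z = 1 is hydrogen-1 — a proton.

proton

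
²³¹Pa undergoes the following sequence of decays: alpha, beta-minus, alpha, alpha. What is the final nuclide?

Start: (A, Z) = (231, 91).
After α: (227, 89).
After β⁻: (227, 90).
After α: (223, 88).
After α: (219, 86).
Z = 86 is radon.

Rn-219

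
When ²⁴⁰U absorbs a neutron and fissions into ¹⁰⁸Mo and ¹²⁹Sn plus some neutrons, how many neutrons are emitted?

4

Conserve mass number: 241 = 108 + 129 + k, so k = 241 − 237 = 4.
Check atomic number: 92 = 42 + 50 + 0 = 92. ✓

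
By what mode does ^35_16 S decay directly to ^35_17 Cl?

beta-minus decay

ΔA = 35 − 35 = 0; ΔZ = 17 − 16 = +1.
A is unchanged and Z rises by 1 — a neutron has become a proton (β⁻ decay).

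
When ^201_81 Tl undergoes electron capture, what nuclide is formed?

Hg-201

Electron capture: mass number changes by +0, atomic number by -1.
A: 201 = 201; Z: 81 − 1 = 80.
Z = 80 is mercury, so the daughter is ^201_80 Hg.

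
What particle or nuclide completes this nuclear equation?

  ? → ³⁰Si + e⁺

P-30

Conserve mass number: A = 30 + 0, so A = 30.
Conserve atomic number: Z = 14 + 1, so Z = 15.
Z = 15 is phosphorus, so the species is ³⁰P.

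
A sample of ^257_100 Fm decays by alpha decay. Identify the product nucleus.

Cf-253

Alpha decay: mass number changes by -4, atomic number by -2.
A: 257 − 4 = 253; Z: 100 − 2 = 98.
Z = 98 is californium, so the daughter is ^253_98 Cf.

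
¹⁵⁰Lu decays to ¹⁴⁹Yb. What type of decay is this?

ΔA = 149 − 150 = -1; ΔZ = 70 − 71 = -1.
A drops by 1 and Z drops by 1 — a proton was emitted.

proton emission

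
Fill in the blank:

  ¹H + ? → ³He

Conserve mass number: 1 + A = 3, so A = 2.
Conserve atomic number: 1 + Z = 2, so Z = 1.
A = 2 and Z = 1 is ²H — a deuteron.

deuteron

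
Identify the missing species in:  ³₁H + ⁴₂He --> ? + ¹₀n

Conserve mass number: 3 + 4 = A + 1, so A = 6.
Conserve atomic number: 1 + 2 = Z + 0, so Z = 3.
Z = 3 is lithium, so the species is ⁶₃Li.

Li-6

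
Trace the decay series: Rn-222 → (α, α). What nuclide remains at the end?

Pb-214

Start: (A, Z) = (222, 86).
After α: (218, 84).
After α: (214, 82).
Z = 82 is lead.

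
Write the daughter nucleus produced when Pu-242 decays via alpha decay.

Alpha decay: mass number changes by -4, atomic number by -2.
A: 242 − 4 = 238; Z: 94 − 2 = 92.
Z = 92 is uranium, so the daughter is U-238.

U-238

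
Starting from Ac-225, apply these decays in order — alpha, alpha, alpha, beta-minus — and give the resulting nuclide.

Start: (A, Z) = (225, 89).
After α: (221, 87).
After α: (217, 85).
After α: (213, 83).
After β⁻: (213, 84).
Z = 84 is polonium.

Po-213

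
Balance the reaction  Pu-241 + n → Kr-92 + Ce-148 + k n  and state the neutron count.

Conserve mass number: 242 = 92 + 148 + k, so k = 242 − 240 = 2.
Check atomic number: 94 = 36 + 58 + 0 = 94. ✓

2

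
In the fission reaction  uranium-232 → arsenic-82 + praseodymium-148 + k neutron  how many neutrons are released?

2

Conserve mass number: 232 = 82 + 148 + k, so k = 232 − 230 = 2.
Check atomic number: 92 = 33 + 59 + 0 = 92. ✓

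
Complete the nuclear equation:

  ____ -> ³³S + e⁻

Conserve mass number: A = 33 + 0, so A = 33.
Conserve atomic number: Z = 16 − 1, so Z = 15.
Z = 15 is phosphorus, so the species is ³³P.

P-33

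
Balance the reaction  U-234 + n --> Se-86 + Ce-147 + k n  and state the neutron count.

Conserve mass number: 235 = 86 + 147 + k, so k = 235 − 233 = 2.
Check atomic number: 92 = 34 + 58 + 0 = 92. ✓

2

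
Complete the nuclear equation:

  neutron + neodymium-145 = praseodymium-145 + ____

proton

Conserve mass number: 1 + 145 = 145 + A, so A = 1.
Conserve atomic number: 0 + 60 = 59 + Z, so Z = 1.
A = 1 and Z = 1 is hydrogen-1 — a proton.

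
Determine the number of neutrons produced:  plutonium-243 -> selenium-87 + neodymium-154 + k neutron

Conserve mass number: 243 = 87 + 154 + k, so k = 243 − 241 = 2.
Check atomic number: 94 = 34 + 60 + 0 = 94. ✓

2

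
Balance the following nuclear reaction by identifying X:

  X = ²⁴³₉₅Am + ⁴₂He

Conserve mass number: A = 243 + 4, so A = 247.
Conserve atomic number: Z = 95 + 2, so Z = 97.
Z = 97 is berkelium, so the species is ²⁴⁷₉₇Bk.

Bk-247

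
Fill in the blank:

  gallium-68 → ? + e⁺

Conserve mass number: 68 = A + 0, so A = 68.
Conserve atomic number: 31 = Z + 1, so Z = 30.
Z = 30 is zinc, so the species is zinc-68.

Zn-68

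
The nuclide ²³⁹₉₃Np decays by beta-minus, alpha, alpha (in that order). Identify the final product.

Start: (A, Z) = (239, 93).
After β⁻: (239, 94).
After α: (235, 92).
After α: (231, 90).
Z = 90 is thorium.

Th-231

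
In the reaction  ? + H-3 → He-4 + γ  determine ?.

Conserve mass number: A + 3 = 4 + 0, so A = 1.
Conserve atomic number: Z + 1 = 2 + 0, so Z = 1.
A = 1 and Z = 1 is H-1 — a proton.

proton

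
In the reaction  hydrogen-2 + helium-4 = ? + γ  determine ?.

Li-6

Conserve mass number: 2 + 4 = A + 0, so A = 6.
Conserve atomic number: 1 + 2 = Z + 0, so Z = 3.
Z = 3 is lithium, so the species is lithium-6.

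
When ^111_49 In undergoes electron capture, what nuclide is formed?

Cd-111

Electron capture: mass number changes by +0, atomic number by -1.
A: 111 = 111; Z: 49 − 1 = 48.
Z = 48 is cadmium, so the daughter is ^111_48 Cd.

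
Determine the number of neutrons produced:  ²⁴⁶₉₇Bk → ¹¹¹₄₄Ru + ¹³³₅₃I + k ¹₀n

Conserve mass number: 246 = 111 + 133 + k, so k = 246 − 244 = 2.
Check atomic number: 97 = 44 + 53 + 0 = 97. ✓

2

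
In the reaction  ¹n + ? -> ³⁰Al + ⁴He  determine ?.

P-33

Conserve mass number: 1 + A = 30 + 4, so A = 33.
Conserve atomic number: 0 + Z = 13 + 2, so Z = 15.
Z = 15 is phosphorus, so the species is ³³P.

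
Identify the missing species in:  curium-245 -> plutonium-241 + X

alpha particle

Conserve mass number: 245 = 241 + A, so A = 4.
Conserve atomic number: 96 = 94 + Z, so Z = 2.
A = 4 and Z = 2 is helium-4 — an alpha particle.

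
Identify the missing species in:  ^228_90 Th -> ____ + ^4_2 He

Conserve mass number: 228 = A + 4, so A = 224.
Conserve atomic number: 90 = Z + 2, so Z = 88.
Z = 88 is radium, so the species is ^224_88 Ra.

Ra-224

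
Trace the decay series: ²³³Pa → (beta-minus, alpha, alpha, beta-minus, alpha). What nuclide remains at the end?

Fr-221

Start: (A, Z) = (233, 91).
After β⁻: (233, 92).
After α: (229, 90).
After α: (225, 88).
After β⁻: (225, 89).
After α: (221, 87).
Z = 87 is francium.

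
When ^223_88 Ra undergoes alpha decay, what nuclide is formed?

Alpha decay: mass number changes by -4, atomic number by -2.
A: 223 − 4 = 219; Z: 88 − 2 = 86.
Z = 86 is radon, so the daughter is ^219_86 Rn.

Rn-219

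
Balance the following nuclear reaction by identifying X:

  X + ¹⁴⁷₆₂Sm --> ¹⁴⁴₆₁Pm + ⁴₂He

Conserve mass number: A + 147 = 144 + 4, so A = 1.
Conserve atomic number: Z + 62 = 61 + 2, so Z = 1.
A = 1 and Z = 1 is ¹₁H — a proton.

proton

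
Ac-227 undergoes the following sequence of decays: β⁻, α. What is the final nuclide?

Ra-223

Start: (A, Z) = (227, 89).
After β⁻: (227, 90).
After α: (223, 88).
Z = 88 is radium.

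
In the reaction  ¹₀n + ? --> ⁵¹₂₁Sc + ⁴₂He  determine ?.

V-54

Conserve mass number: 1 + A = 51 + 4, so A = 54.
Conserve atomic number: 0 + Z = 21 + 2, so Z = 23.
Z = 23 is vanadium, so the species is ⁵⁴₂₃V.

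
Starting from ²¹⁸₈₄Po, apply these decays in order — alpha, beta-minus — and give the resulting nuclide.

Start: (A, Z) = (218, 84).
After α: (214, 82).
After β⁻: (214, 83).
Z = 83 is bismuth.

Bi-214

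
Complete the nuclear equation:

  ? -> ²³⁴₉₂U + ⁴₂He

Pu-238

Conserve mass number: A = 234 + 4, so A = 238.
Conserve atomic number: Z = 92 + 2, so Z = 94.
Z = 94 is plutonium, so the species is ²³⁸₉₄Pu.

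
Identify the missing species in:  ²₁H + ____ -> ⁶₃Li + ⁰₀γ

alpha particle

Conserve mass number: 2 + A = 6 + 0, so A = 4.
Conserve atomic number: 1 + Z = 3 + 0, so Z = 2.
A = 4 and Z = 2 is ⁴₂He — an alpha particle.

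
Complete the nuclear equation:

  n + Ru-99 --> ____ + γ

Ru-100

Conserve mass number: 1 + 99 = A + 0, so A = 100.
Conserve atomic number: 0 + 44 = Z + 0, so Z = 44.
Z = 44 is ruthenium, so the species is Ru-100.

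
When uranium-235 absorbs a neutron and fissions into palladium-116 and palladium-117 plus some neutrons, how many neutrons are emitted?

Conserve mass number: 236 = 116 + 117 + k, so k = 236 − 233 = 3.
Check atomic number: 92 = 46 + 46 + 0 = 92. ✓

3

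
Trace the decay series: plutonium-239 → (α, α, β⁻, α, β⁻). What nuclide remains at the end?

Th-227

Start: (A, Z) = (239, 94).
After α: (235, 92).
After α: (231, 90).
After β⁻: (231, 91).
After α: (227, 89).
After β⁻: (227, 90).
Z = 90 is thorium.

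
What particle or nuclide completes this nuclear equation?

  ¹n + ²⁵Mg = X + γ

Conserve mass number: 1 + 25 = A + 0, so A = 26.
Conserve atomic number: 0 + 12 = Z + 0, so Z = 12.
Z = 12 is magnesium, so the species is ²⁶Mg.

Mg-26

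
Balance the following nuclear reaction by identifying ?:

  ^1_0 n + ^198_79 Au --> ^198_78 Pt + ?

proton

Conserve mass number: 1 + 198 = 198 + A, so A = 1.
Conserve atomic number: 0 + 79 = 78 + Z, so Z = 1.
A = 1 and Z = 1 is ^1_1 H — a proton.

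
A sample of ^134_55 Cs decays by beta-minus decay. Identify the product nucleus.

Ba-134

Beta-minus decay: mass number changes by +0, atomic number by +1.
A: 134 = 134; Z: 55 + 1 = 56.
Z = 56 is barium, so the daughter is ^134_56 Ba.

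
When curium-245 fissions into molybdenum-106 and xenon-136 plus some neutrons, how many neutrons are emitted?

3

Conserve mass number: 245 = 106 + 136 + k, so k = 245 − 242 = 3.
Check atomic number: 96 = 42 + 54 + 0 = 96. ✓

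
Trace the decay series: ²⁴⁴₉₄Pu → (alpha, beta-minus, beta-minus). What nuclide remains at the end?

Start: (A, Z) = (244, 94).
After α: (240, 92).
After β⁻: (240, 93).
After β⁻: (240, 94).
Z = 94 is plutonium.

Pu-240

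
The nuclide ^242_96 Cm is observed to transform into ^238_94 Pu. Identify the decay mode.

alpha decay

ΔA = 238 − 242 = -4; ΔZ = 94 − 96 = -2.
A drops by 4 and Z drops by 2 — the signature of alpha emission.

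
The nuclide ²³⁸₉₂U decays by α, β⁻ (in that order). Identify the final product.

Start: (A, Z) = (238, 92).
After α: (234, 90).
After β⁻: (234, 91).
Z = 91 is protactinium.

Pa-234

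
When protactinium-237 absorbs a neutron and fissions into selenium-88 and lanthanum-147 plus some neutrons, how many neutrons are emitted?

3

Conserve mass number: 238 = 88 + 147 + k, so k = 238 − 235 = 3.
Check atomic number: 91 = 34 + 57 + 0 = 91. ✓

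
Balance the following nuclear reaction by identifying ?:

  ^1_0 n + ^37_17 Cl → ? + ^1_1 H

Conserve mass number: 1 + 37 = A + 1, so A = 37.
Conserve atomic number: 0 + 17 = Z + 1, so Z = 16.
Z = 16 is sulfur, so the species is ^37_16 S.

S-37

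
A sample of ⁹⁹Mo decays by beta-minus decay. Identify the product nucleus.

Beta-minus decay: mass number changes by +0, atomic number by +1.
A: 99 = 99; Z: 42 + 1 = 43.
Z = 43 is technetium, so the daughter is ⁹⁹Tc.

Tc-99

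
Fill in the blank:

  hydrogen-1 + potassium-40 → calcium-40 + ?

neutron

Conserve mass number: 1 + 40 = 40 + A, so A = 1.
Conserve atomic number: 1 + 19 = 20 + Z, so Z = 0.
A = 1 and Z = 0 is neutron — a neutron.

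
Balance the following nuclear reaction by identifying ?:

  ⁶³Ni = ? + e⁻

Conserve mass number: 63 = A + 0, so A = 63.
Conserve atomic number: 28 = Z − 1, so Z = 29.
Z = 29 is copper, so the species is ⁶³Cu.

Cu-63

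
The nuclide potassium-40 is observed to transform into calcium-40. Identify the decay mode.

ΔA = 40 − 40 = 0; ΔZ = 20 − 19 = +1.
A is unchanged and Z rises by 1 — a neutron has become a proton (β⁻ decay).

beta-minus decay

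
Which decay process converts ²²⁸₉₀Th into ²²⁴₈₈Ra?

ΔA = 224 − 228 = -4; ΔZ = 88 − 90 = -2.
A drops by 4 and Z drops by 2 — the signature of alpha emission.

alpha decay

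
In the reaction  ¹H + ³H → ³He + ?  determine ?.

Conserve mass number: 1 + 3 = 3 + A, so A = 1.
Conserve atomic number: 1 + 1 = 2 + Z, so Z = 0.
A = 1 and Z = 0 is ¹n — a neutron.

neutron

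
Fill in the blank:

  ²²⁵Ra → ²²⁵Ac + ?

Conserve mass number: 225 = 225 + A, so A = 0.
Conserve atomic number: 88 = 89 + Z, so Z = -1.
A = 0 and Z = -1 is e⁻ — a beta-minus particle.

beta-minus particle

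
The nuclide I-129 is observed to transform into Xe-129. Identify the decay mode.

beta-minus decay

ΔA = 129 − 129 = 0; ΔZ = 54 − 53 = +1.
A is unchanged and Z rises by 1 — a neutron has become a proton (β⁻ decay).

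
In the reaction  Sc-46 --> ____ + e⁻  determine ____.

Ti-46

Conserve mass number: 46 = A + 0, so A = 46.
Conserve atomic number: 21 = Z − 1, so Z = 22.
Z = 22 is titanium, so the species is Ti-46.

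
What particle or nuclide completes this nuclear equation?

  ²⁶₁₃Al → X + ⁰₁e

Conserve mass number: 26 = A + 0, so A = 26.
Conserve atomic number: 13 = Z + 1, so Z = 12.
Z = 12 is magnesium, so the species is ²⁶₁₂Mg.

Mg-26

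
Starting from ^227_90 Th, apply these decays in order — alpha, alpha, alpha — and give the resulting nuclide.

Start: (A, Z) = (227, 90).
After α: (223, 88).
After α: (219, 86).
After α: (215, 84).
Z = 84 is polonium.

Po-215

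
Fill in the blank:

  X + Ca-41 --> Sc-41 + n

proton

Conserve mass number: A + 41 = 41 + 1, so A = 1.
Conserve atomic number: Z + 20 = 21 + 0, so Z = 1.
A = 1 and Z = 1 is H-1 — a proton.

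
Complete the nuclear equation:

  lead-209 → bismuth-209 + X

Conserve mass number: 209 = 209 + A, so A = 0.
Conserve atomic number: 82 = 83 + Z, so Z = -1.
A = 0 and Z = -1 is e⁻ — a beta-minus particle.

beta-minus particle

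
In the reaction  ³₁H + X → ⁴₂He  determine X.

Conserve mass number: 3 + A = 4, so A = 1.
Conserve atomic number: 1 + Z = 2, so Z = 1.
A = 1 and Z = 1 is ¹₁H — a proton.

proton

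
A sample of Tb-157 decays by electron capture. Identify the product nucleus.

Electron capture: mass number changes by +0, atomic number by -1.
A: 157 = 157; Z: 65 − 1 = 64.
Z = 64 is gadolinium, so the daughter is Gd-157.

Gd-157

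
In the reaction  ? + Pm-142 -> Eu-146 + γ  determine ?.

Conserve mass number: A + 142 = 146 + 0, so A = 4.
Conserve atomic number: Z + 61 = 63 + 0, so Z = 2.
A = 4 and Z = 2 is He-4 — an alpha particle.

alpha particle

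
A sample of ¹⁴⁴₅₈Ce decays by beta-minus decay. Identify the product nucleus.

Beta-minus decay: mass number changes by +0, atomic number by +1.
A: 144 = 144; Z: 58 + 1 = 59.
Z = 59 is praseodymium, so the daughter is ¹⁴⁴₅₉Pr.

Pr-144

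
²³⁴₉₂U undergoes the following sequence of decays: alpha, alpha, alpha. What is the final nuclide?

Rn-222

Start: (A, Z) = (234, 92).
After α: (230, 90).
After α: (226, 88).
After α: (222, 86).
Z = 86 is radon.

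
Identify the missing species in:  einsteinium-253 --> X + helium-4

Bk-249

Conserve mass number: 253 = A + 4, so A = 249.
Conserve atomic number: 99 = Z + 2, so Z = 97.
Z = 97 is berkelium, so the species is berkelium-249.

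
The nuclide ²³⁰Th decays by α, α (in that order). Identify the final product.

Rn-222

Start: (A, Z) = (230, 90).
After α: (226, 88).
After α: (222, 86).
Z = 86 is radon.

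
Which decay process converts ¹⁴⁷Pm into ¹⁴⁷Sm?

beta-minus decay

ΔA = 147 − 147 = 0; ΔZ = 62 − 61 = +1.
A is unchanged and Z rises by 1 — a neutron has become a proton (β⁻ decay).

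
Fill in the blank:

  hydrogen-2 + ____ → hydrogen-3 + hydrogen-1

deuteron

Conserve mass number: 2 + A = 3 + 1, so A = 2.
Conserve atomic number: 1 + Z = 1 + 1, so Z = 1.
A = 2 and Z = 1 is hydrogen-2 — a deuteron.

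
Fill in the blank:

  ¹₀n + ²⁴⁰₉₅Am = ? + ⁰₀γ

Conserve mass number: 1 + 240 = A + 0, so A = 241.
Conserve atomic number: 0 + 95 = Z + 0, so Z = 95.
Z = 95 is americium, so the species is ²⁴¹₉₅Am.

Am-241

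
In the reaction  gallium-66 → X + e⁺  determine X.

Zn-66

Conserve mass number: 66 = A + 0, so A = 66.
Conserve atomic number: 31 = Z + 1, so Z = 30.
Z = 30 is zinc, so the species is zinc-66.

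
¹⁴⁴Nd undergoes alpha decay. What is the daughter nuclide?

Ce-140

Alpha decay: mass number changes by -4, atomic number by -2.
A: 144 − 4 = 140; Z: 60 − 2 = 58.
Z = 58 is cerium, so the daughter is ¹⁴⁰Ce.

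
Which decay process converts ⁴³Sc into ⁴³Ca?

ΔA = 43 − 43 = 0; ΔZ = 20 − 21 = -1.
A is unchanged and Z drops by 1 — a proton has become a neutron (β⁺ emission or electron capture).

beta-plus decay or electron capture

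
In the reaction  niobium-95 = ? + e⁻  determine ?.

Mo-95

Conserve mass number: 95 = A + 0, so A = 95.
Conserve atomic number: 41 = Z − 1, so Z = 42.
Z = 42 is molybdenum, so the species is molybdenum-95.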